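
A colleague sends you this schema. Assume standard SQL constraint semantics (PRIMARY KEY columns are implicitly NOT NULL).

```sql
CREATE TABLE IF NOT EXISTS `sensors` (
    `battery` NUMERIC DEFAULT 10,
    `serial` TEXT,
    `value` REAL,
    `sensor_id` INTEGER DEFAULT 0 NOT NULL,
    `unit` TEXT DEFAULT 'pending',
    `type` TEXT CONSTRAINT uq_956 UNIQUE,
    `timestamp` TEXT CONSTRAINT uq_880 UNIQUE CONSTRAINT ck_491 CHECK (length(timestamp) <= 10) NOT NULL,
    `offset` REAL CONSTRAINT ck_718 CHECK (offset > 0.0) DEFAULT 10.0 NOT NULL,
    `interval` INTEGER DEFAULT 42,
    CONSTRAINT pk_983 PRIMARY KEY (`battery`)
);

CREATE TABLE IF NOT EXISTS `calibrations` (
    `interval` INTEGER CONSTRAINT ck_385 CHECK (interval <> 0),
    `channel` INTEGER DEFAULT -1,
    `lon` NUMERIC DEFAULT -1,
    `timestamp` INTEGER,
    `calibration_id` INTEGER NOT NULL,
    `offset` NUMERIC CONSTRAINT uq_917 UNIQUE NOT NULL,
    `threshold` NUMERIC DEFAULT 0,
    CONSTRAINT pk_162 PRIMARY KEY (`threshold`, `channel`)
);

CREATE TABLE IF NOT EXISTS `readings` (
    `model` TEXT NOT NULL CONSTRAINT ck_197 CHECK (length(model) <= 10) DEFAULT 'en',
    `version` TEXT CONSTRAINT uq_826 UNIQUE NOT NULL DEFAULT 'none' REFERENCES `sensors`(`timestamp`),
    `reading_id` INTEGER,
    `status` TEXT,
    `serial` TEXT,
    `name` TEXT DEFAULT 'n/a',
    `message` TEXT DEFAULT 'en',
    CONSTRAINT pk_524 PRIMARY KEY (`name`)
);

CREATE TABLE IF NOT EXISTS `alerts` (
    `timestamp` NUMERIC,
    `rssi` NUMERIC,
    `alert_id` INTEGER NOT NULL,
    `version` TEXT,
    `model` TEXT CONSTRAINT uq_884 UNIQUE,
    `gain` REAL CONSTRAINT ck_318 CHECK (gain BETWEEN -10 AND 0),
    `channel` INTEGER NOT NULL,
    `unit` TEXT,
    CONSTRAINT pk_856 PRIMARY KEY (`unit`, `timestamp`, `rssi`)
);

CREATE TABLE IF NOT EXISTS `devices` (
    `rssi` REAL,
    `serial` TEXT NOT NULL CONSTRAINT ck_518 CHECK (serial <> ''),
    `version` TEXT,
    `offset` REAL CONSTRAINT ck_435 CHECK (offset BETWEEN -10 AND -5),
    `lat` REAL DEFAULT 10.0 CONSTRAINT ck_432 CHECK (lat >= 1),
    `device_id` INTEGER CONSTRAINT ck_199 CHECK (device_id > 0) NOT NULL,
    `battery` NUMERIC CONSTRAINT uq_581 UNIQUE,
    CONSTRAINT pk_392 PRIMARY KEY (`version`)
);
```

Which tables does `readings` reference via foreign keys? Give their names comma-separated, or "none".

- version REFERENCES sensors(timestamp).

sensors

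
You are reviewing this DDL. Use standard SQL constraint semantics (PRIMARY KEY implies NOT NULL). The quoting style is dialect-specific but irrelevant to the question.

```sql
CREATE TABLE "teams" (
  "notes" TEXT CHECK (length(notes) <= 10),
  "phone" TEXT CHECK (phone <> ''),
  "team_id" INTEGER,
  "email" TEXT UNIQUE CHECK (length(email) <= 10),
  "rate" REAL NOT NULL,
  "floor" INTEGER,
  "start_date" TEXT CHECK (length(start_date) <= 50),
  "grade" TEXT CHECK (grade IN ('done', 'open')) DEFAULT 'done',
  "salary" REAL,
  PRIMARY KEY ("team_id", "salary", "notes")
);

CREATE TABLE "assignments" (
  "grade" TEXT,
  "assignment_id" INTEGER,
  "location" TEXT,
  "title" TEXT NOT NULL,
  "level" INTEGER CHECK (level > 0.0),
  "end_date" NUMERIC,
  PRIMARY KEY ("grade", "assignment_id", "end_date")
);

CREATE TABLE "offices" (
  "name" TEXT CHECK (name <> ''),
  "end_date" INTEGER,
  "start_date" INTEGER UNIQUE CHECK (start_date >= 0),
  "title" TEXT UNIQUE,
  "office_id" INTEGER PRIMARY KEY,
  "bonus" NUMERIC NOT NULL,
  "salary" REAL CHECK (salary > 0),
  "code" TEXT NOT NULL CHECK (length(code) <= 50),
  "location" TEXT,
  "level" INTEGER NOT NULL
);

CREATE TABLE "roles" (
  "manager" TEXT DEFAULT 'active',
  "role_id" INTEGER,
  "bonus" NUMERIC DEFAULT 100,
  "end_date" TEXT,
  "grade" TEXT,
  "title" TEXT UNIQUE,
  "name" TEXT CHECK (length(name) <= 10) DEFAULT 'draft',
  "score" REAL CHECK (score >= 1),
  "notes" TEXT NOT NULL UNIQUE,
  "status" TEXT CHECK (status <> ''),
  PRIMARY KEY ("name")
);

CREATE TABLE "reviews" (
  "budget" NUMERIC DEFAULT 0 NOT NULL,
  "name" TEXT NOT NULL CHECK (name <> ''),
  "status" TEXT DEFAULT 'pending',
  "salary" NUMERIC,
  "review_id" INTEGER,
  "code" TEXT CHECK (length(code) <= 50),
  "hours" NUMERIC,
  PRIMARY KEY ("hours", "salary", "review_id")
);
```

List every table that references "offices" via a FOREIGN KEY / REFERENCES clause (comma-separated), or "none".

No REFERENCES clause anywhere in the schema names offices.

none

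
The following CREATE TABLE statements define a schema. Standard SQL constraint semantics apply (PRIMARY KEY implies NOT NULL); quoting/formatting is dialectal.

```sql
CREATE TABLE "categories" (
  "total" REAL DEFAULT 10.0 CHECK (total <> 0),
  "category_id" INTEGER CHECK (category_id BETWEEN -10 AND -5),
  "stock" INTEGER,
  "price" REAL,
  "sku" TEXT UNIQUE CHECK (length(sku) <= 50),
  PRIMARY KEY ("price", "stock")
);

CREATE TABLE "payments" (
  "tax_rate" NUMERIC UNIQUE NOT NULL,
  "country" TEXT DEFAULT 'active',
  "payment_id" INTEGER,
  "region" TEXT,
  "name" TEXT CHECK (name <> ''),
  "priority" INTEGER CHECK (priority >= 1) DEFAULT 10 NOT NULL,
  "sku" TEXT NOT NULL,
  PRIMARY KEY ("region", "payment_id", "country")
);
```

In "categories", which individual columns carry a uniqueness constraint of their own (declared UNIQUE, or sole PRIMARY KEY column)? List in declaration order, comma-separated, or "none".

sku

- total: no UNIQUE or single-column PK constraint.
- category_id: no UNIQUE or single-column PK constraint.
- stock: part of a composite PRIMARY KEY — only the tuple is unique, not this column on its own.
- price: part of a composite PRIMARY KEY — only the tuple is unique, not this column on its own.
- sku: declared UNIQUE → unique.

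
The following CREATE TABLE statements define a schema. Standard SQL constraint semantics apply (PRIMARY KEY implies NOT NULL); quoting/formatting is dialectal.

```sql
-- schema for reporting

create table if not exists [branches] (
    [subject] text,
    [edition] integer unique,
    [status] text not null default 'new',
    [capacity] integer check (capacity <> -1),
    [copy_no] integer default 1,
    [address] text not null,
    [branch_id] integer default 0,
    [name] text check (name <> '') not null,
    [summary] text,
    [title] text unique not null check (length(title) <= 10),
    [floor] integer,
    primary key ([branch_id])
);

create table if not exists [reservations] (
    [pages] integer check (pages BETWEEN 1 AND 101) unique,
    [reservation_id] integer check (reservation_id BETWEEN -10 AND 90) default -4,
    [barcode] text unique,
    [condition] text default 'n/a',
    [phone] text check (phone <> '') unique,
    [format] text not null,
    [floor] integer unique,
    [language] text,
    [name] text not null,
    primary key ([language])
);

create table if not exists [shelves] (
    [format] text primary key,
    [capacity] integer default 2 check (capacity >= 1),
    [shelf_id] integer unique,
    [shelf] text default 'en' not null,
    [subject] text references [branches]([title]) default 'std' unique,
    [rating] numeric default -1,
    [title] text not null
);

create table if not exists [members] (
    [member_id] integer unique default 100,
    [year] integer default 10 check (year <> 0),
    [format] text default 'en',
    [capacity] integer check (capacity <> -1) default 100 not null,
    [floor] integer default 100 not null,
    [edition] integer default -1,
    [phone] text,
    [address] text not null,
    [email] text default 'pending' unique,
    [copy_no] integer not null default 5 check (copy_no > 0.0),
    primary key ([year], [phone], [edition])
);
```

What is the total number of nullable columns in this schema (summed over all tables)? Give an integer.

19

branches: 6 nullable (subject, edition, capacity, copy_no, summary, floor — PK (branch_id) and explicit NOT NULL columns excluded).
reservations: 6 nullable (pages, reservation_id, barcode, condition, phone, floor — PK (language) and explicit NOT NULL columns excluded).
shelves: 4 nullable (capacity, shelf_id, subject, rating — PK (format) and explicit NOT NULL columns excluded).
members: 3 nullable (member_id, format, email — PK (year, phone, edition) and explicit NOT NULL columns excluded).
Total: 6 + 6 + 4 + 3 = 19.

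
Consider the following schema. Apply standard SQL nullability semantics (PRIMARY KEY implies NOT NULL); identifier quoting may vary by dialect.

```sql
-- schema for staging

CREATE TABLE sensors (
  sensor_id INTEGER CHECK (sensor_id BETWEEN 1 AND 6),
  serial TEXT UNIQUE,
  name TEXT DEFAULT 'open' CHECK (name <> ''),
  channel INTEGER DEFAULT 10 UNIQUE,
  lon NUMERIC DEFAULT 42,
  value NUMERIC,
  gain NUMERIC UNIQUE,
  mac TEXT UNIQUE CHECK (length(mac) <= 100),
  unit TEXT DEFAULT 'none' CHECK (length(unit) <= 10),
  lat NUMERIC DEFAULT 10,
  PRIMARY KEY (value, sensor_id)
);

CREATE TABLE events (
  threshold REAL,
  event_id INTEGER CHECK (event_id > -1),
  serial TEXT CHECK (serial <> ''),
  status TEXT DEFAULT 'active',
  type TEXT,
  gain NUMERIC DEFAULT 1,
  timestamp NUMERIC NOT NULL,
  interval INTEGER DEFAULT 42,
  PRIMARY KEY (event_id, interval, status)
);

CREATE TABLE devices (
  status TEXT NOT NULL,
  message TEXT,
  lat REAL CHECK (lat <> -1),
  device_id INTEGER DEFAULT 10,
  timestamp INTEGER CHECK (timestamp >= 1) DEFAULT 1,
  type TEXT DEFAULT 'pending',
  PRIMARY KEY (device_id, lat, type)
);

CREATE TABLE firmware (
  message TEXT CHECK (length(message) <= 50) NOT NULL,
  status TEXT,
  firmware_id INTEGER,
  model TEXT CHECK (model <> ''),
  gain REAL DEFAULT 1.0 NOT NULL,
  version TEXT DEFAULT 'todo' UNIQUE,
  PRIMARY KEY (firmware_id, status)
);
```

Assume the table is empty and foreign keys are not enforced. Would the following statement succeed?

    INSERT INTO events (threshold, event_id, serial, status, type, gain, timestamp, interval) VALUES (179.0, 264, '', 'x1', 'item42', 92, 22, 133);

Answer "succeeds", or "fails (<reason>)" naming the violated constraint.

The value '' for serial violates CHECK (serial <> '').

fails (CHECK on serial)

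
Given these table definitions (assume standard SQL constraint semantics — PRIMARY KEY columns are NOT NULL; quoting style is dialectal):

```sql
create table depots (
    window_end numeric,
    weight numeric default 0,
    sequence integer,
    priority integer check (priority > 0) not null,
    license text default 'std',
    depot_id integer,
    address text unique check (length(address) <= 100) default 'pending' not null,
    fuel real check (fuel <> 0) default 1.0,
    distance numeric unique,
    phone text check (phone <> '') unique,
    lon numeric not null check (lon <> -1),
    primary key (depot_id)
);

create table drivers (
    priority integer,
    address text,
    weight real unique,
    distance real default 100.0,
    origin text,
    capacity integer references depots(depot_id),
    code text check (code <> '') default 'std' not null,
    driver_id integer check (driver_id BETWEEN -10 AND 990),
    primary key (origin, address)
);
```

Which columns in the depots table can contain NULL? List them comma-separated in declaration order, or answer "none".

- window_end: no NOT NULL constraint applies → nullable.
- weight: DEFAULT only fills an omitted column; an explicit NULL is still allowed → nullable.
- sequence: no NOT NULL constraint applies → nullable.
- priority: declared NOT NULL → not nullable.
- license: DEFAULT only fills an omitted column; an explicit NULL is still allowed → nullable.
- depot_id: part of the PRIMARY KEY, which implies NOT NULL → not nullable.
- address: declared NOT NULL → not nullable.
- fuel: CHECK does not forbid NULL (a CHECK constraint passes when its expression is NULL) → nullable.
- distance: UNIQUE does not imply NOT NULL → nullable.
- phone: CHECK does not forbid NULL (a CHECK constraint passes when its expression is NULL) → nullable.
- lon: declared NOT NULL → not nullable.

window_end, weight, sequence, license, fuel, distance, phone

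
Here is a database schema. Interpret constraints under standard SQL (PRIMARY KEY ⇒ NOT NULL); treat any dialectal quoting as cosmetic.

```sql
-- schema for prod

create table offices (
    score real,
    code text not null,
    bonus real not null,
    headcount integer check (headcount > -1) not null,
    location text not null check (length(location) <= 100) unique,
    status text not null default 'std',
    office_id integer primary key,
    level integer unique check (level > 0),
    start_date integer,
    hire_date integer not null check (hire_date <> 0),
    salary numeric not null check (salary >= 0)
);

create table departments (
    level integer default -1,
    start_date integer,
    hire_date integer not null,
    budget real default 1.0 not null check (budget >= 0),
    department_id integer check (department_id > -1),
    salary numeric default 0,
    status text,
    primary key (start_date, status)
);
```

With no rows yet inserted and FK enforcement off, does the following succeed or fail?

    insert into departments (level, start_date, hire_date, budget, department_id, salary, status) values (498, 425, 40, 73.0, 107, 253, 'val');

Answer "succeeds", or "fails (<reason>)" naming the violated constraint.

succeeds

NOT NULL columns: budget is supplied; hire_date is supplied; start_date is supplied; status is supplied.
CHECK constraints: 73.0 satisfies (budget >= 0); 107 satisfies (department_id > -1).
No constraint is violated.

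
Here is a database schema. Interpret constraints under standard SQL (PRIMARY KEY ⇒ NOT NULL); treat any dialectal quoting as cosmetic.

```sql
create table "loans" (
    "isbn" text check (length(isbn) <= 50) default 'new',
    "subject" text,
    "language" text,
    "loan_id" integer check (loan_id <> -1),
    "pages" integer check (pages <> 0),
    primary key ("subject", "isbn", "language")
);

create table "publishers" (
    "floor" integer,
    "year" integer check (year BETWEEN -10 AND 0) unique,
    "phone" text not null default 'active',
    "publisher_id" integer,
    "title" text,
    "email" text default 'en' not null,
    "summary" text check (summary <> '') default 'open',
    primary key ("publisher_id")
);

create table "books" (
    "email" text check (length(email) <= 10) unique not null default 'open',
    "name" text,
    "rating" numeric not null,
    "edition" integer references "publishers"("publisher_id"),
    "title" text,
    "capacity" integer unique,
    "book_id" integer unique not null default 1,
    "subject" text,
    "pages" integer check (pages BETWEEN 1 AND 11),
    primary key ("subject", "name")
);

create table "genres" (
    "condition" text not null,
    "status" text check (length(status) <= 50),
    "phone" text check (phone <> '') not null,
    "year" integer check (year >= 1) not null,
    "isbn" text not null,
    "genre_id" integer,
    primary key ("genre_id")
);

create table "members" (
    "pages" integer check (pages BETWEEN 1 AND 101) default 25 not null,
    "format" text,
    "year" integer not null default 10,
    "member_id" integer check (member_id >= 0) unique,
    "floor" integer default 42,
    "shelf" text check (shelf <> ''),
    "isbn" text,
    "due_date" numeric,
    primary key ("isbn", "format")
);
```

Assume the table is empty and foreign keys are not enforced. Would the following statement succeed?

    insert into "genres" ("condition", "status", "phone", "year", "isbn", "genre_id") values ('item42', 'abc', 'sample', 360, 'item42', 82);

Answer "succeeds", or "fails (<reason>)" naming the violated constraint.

succeeds

NOT NULL columns: condition is supplied; genre_id is supplied; isbn is supplied; phone is supplied; year is supplied.
CHECK constraints: 'abc' satisfies (length(status) <= 50); 'sample' satisfies (phone <> ''); 360 satisfies (year >= 1).
No constraint is violated.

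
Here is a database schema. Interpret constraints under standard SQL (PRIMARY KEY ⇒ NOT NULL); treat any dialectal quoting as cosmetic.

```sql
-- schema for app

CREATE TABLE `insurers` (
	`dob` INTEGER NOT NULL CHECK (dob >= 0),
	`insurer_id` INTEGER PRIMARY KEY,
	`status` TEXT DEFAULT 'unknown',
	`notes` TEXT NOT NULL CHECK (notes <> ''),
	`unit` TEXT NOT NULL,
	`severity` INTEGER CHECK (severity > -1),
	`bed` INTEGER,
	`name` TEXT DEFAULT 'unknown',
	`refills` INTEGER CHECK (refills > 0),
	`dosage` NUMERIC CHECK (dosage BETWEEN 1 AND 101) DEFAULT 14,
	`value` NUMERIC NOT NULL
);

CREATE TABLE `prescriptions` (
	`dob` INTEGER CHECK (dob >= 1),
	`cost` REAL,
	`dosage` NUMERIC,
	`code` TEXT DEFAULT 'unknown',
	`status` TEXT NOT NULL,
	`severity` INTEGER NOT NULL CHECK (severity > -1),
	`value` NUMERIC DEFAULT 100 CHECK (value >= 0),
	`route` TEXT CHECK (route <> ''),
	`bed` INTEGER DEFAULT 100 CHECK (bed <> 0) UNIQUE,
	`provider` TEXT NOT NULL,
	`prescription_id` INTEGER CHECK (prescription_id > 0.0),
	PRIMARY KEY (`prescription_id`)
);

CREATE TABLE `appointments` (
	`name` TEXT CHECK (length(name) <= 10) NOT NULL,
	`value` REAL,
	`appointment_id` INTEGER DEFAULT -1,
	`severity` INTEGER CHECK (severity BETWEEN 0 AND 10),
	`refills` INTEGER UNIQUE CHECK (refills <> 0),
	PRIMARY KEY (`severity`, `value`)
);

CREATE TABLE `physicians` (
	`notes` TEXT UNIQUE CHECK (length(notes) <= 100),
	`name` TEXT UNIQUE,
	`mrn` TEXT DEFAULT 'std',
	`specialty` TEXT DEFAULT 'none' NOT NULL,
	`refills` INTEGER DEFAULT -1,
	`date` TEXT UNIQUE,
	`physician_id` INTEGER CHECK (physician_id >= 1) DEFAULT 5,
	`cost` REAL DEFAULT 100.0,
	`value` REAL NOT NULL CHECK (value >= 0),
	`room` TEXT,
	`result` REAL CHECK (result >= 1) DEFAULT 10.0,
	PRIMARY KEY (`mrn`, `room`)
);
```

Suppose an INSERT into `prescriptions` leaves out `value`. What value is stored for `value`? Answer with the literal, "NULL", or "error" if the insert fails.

100

value has an explicit DEFAULT 100.
When the column is omitted from an INSERT, that default is used.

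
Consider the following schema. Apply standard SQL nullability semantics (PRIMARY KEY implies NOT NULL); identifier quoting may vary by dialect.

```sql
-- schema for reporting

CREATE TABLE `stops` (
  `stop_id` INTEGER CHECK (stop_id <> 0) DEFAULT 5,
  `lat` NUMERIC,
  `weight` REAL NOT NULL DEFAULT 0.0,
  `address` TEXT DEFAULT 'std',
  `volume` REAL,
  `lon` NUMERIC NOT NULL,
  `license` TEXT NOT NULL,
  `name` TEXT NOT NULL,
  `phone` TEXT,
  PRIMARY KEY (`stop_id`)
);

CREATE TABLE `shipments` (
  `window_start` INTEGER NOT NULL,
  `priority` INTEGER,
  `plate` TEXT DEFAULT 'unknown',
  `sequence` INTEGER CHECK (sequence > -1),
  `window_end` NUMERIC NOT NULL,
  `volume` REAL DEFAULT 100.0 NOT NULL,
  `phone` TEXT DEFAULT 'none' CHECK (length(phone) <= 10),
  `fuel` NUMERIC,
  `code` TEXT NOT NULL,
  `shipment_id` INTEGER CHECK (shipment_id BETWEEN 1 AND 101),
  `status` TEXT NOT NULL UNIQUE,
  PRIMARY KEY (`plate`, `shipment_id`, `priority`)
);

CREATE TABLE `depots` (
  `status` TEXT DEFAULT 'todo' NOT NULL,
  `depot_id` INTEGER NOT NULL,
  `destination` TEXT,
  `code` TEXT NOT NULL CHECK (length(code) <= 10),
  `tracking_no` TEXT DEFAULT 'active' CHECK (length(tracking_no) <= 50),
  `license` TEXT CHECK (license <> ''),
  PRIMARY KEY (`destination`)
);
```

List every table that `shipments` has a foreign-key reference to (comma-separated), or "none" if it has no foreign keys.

none

No column in shipments has a REFERENCES clause.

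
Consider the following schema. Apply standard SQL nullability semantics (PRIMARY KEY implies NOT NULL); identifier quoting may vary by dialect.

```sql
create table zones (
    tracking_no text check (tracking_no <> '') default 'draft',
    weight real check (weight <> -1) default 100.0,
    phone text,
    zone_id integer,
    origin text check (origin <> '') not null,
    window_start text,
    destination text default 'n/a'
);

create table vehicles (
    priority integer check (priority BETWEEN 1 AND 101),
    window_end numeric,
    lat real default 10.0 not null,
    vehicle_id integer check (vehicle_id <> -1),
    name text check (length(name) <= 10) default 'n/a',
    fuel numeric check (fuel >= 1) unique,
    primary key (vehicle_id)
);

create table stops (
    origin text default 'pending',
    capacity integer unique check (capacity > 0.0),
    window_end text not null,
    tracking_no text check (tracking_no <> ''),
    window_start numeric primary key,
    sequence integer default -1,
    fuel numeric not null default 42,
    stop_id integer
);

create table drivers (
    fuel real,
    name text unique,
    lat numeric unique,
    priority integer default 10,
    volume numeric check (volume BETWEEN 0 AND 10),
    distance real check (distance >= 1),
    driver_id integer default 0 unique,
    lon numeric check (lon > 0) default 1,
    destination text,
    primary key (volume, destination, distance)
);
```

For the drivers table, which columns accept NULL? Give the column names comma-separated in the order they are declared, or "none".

fuel, name, lat, priority, driver_id, lon

- fuel: no NOT NULL constraint applies → nullable.
- name: UNIQUE does not imply NOT NULL → nullable.
- lat: UNIQUE does not imply NOT NULL → nullable.
- priority: DEFAULT only fills an omitted column; an explicit NULL is still allowed → nullable.
- volume: part of the PRIMARY KEY, which implies NOT NULL → not nullable.
- distance: part of the PRIMARY KEY, which implies NOT NULL → not nullable.
- driver_id: UNIQUE does not imply NOT NULL → nullable.
- lon: CHECK does not forbid NULL (a CHECK constraint passes when its expression is NULL) → nullable.
- destination: part of the PRIMARY KEY, which implies NOT NULL → not nullable.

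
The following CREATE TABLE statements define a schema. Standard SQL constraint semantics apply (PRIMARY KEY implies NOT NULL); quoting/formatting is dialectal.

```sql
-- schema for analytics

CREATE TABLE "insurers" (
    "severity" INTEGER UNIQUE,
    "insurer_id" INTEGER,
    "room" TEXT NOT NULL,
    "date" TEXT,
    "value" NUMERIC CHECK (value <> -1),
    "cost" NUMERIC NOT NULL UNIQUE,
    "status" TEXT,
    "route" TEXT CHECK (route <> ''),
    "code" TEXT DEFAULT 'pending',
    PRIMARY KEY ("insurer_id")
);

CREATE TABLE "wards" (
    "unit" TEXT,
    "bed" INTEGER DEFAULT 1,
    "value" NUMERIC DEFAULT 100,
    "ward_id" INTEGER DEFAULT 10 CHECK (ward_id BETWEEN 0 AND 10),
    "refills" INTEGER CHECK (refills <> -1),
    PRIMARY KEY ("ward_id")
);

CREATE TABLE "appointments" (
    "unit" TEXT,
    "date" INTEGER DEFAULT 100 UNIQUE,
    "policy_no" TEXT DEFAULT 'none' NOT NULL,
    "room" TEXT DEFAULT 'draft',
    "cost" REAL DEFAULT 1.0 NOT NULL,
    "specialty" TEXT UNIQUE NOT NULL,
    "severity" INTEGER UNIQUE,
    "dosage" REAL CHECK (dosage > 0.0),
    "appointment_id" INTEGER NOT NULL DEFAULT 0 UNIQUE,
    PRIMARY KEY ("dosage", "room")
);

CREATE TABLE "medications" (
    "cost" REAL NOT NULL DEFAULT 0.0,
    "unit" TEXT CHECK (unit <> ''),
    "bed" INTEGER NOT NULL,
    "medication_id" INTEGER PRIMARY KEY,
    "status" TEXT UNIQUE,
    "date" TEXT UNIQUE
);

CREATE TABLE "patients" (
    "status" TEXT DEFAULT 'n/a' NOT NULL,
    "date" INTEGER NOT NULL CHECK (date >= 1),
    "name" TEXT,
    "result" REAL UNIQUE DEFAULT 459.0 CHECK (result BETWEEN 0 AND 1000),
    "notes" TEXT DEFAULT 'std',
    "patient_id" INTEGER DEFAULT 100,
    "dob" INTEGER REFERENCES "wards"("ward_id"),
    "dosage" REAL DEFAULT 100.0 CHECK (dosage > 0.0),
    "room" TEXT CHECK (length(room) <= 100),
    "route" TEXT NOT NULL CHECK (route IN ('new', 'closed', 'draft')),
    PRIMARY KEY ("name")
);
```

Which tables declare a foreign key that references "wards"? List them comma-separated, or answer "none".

patients

- patients.dob references wards(ward_id).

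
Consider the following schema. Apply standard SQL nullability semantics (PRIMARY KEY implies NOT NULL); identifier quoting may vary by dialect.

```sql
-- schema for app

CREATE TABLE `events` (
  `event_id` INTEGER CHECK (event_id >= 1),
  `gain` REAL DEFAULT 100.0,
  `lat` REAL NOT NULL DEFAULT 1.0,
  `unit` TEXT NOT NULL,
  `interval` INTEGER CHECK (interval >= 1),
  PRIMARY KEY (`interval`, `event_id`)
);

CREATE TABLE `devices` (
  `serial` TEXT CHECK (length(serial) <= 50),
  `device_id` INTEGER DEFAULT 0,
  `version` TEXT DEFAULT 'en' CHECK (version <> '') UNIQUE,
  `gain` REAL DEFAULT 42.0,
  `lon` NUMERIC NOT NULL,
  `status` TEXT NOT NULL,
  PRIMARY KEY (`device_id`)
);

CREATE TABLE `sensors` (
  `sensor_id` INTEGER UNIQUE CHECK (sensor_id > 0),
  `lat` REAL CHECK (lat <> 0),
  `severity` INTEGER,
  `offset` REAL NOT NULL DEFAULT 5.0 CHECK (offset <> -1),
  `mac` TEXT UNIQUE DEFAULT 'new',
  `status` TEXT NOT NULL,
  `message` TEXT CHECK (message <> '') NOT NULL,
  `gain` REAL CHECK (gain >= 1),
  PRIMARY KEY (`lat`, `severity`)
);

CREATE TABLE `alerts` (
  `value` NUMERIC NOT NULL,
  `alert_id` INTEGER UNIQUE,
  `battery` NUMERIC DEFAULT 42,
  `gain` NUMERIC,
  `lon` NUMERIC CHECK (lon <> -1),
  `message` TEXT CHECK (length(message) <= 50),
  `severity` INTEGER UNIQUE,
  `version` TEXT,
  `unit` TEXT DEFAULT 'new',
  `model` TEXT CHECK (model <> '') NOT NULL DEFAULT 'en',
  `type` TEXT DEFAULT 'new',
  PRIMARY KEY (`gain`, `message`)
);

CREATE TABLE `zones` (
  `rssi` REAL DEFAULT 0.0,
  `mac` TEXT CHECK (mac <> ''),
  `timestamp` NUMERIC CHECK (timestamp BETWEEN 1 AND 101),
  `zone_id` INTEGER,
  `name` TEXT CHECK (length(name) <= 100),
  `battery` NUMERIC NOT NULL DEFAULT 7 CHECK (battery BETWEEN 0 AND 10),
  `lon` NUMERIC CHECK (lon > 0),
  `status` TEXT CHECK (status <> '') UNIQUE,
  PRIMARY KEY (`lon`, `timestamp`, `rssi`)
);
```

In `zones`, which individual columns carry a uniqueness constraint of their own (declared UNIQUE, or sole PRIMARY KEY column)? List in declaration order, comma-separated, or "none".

status

- rssi: part of a composite PRIMARY KEY — only the tuple is unique, not this column on its own.
- mac: no UNIQUE or single-column PK constraint.
- timestamp: part of a composite PRIMARY KEY — only the tuple is unique, not this column on its own.
- zone_id: no UNIQUE or single-column PK constraint.
- name: no UNIQUE or single-column PK constraint.
- battery: no UNIQUE or single-column PK constraint.
- lon: part of a composite PRIMARY KEY — only the tuple is unique, not this column on its own.
- status: declared UNIQUE → unique.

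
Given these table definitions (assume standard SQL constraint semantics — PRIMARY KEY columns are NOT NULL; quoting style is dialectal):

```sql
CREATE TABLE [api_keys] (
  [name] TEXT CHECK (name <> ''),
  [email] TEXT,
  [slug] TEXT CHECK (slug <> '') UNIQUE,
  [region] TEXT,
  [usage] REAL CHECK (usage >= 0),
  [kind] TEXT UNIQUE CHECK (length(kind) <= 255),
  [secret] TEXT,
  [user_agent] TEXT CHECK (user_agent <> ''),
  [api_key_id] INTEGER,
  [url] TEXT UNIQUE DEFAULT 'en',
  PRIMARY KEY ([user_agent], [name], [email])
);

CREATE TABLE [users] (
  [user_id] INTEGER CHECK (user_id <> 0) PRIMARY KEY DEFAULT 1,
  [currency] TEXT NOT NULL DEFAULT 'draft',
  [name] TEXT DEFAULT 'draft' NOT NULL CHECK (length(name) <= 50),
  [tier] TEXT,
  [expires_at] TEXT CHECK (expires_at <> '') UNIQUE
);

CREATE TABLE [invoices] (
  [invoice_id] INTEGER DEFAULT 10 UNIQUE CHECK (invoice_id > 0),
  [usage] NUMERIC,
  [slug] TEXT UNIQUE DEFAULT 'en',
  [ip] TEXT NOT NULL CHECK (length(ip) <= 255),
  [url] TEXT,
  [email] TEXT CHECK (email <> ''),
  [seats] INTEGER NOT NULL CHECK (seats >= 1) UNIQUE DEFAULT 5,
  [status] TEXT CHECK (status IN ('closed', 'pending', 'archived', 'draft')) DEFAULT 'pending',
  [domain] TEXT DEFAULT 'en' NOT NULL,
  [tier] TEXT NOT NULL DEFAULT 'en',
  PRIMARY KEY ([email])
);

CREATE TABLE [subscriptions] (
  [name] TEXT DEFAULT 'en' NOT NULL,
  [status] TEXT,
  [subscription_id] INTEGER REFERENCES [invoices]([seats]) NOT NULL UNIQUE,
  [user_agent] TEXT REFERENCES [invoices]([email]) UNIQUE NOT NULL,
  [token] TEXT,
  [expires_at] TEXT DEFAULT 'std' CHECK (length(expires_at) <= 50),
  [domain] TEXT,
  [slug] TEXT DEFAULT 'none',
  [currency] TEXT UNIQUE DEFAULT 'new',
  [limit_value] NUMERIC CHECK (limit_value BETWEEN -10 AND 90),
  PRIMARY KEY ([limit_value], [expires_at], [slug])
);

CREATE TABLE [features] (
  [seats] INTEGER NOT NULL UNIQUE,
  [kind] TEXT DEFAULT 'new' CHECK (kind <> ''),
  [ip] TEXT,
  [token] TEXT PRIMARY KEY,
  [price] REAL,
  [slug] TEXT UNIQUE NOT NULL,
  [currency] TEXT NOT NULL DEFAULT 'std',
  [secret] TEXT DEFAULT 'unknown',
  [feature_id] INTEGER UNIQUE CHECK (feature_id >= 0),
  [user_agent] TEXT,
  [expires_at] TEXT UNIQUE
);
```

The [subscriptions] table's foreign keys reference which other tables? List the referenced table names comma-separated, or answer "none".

invoices

- subscription_id REFERENCES invoices(seats).
- user_agent REFERENCES invoices(email).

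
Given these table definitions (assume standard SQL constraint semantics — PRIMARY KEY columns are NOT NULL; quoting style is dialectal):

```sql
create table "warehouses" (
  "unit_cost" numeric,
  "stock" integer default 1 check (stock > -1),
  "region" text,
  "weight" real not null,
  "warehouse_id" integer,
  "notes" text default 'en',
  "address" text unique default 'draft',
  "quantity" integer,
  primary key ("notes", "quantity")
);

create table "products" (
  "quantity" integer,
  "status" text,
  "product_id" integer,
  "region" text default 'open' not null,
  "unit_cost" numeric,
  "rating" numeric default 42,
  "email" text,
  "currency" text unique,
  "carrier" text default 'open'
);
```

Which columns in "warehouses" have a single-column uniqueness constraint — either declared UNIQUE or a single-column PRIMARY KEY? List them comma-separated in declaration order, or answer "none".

address

- unit_cost: no UNIQUE or single-column PK constraint.
- stock: no UNIQUE or single-column PK constraint.
- region: no UNIQUE or single-column PK constraint.
- weight: no UNIQUE or single-column PK constraint.
- warehouse_id: no UNIQUE or single-column PK constraint.
- notes: part of a composite PRIMARY KEY — only the tuple is unique, not this column on its own.
- address: declared UNIQUE → unique.
- quantity: part of a composite PRIMARY KEY — only the tuple is unique, not this column on its own.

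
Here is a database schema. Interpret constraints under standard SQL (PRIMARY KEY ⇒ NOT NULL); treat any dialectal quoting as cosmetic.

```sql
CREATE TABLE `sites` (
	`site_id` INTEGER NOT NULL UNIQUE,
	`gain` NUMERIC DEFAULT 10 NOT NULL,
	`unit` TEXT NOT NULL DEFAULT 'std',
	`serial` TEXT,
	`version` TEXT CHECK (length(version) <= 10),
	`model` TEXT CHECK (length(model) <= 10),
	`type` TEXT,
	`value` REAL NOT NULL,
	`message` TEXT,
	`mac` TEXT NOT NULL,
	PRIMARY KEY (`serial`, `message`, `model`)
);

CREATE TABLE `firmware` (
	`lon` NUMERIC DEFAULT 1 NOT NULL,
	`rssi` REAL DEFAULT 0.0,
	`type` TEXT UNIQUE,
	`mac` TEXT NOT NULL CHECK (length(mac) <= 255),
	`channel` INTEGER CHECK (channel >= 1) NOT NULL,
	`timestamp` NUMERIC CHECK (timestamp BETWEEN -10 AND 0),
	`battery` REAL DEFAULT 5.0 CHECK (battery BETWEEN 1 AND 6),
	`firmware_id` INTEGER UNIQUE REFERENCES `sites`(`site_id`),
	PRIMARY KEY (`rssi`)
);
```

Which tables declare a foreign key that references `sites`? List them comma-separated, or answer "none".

firmware

- firmware.firmware_id references sites(site_id).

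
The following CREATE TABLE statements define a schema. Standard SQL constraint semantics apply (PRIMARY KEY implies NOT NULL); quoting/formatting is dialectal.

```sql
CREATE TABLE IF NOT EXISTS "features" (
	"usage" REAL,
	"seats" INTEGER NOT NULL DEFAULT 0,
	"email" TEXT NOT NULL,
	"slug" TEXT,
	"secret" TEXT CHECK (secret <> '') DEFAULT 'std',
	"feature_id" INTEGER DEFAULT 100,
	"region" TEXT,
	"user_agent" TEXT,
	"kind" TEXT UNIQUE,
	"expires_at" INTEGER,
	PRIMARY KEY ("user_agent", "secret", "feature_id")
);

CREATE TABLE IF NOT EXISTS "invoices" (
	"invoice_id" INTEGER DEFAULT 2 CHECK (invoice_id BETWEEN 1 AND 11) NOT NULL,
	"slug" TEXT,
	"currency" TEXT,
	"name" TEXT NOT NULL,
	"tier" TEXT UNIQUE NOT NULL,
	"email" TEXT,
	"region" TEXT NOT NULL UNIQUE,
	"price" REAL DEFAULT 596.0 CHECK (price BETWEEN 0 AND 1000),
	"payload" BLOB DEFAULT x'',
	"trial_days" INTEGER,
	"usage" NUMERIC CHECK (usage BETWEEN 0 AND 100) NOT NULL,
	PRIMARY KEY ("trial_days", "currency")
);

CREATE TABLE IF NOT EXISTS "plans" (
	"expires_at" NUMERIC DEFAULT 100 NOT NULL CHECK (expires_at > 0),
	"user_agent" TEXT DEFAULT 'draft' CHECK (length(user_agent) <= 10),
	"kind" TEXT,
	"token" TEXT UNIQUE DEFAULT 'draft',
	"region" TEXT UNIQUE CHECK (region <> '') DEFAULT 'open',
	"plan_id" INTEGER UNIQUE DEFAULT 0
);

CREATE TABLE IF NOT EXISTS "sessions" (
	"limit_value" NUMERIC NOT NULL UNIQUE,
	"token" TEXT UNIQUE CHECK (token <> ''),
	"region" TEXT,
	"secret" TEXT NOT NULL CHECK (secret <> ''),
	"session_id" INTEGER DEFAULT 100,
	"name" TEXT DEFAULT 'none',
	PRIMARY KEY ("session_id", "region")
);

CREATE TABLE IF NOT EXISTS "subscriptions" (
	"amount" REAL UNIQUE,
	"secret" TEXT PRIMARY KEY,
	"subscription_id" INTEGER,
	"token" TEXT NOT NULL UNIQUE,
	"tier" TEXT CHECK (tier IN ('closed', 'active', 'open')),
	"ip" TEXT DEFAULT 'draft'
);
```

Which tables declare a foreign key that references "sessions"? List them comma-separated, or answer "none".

No REFERENCES clause anywhere in the schema names sessions.

none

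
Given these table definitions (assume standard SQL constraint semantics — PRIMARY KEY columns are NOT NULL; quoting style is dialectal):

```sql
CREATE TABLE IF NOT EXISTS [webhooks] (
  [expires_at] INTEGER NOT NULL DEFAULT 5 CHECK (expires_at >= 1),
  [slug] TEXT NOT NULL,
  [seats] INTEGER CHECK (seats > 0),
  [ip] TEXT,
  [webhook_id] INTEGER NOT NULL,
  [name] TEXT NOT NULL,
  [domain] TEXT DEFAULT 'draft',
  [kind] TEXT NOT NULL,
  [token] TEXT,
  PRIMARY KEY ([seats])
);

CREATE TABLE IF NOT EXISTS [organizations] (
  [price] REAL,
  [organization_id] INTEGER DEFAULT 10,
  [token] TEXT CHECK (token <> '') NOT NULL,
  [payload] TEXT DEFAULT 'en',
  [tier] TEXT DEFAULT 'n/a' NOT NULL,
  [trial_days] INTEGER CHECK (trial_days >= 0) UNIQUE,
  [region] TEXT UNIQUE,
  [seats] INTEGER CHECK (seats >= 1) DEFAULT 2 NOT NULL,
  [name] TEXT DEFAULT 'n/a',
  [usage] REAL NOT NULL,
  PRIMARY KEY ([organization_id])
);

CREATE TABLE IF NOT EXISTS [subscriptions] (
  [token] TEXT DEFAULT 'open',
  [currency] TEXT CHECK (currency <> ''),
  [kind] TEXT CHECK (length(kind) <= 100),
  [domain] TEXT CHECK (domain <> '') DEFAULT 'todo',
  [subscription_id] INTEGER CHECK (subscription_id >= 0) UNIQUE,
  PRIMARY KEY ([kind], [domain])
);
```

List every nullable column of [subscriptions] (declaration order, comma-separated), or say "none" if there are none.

- token: DEFAULT only fills an omitted column; an explicit NULL is still allowed → nullable.
- currency: CHECK does not forbid NULL (a CHECK constraint passes when its expression is NULL) → nullable.
- kind: part of the PRIMARY KEY, which implies NOT NULL → not nullable.
- domain: part of the PRIMARY KEY, which implies NOT NULL → not nullable.
- subscription_id: CHECK does not forbid NULL (a CHECK constraint passes when its expression is NULL) → nullable.

token, currency, subscription_id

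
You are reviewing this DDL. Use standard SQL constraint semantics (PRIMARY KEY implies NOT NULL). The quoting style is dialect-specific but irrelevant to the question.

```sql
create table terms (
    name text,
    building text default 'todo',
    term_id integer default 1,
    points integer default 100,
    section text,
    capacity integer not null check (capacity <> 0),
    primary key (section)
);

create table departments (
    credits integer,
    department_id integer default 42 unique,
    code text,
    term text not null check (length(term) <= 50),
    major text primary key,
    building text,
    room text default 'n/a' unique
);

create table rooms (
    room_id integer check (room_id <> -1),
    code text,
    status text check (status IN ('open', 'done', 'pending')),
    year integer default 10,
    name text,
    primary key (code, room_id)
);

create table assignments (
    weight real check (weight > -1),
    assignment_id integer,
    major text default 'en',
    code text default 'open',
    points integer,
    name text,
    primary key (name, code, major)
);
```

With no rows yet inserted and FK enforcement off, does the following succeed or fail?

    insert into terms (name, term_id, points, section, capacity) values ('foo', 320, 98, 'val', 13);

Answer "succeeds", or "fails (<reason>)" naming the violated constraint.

NOT NULL columns: capacity is supplied; section is supplied.
CHECK constraints: 13 satisfies (capacity <> 0).
No constraint is violated.

succeeds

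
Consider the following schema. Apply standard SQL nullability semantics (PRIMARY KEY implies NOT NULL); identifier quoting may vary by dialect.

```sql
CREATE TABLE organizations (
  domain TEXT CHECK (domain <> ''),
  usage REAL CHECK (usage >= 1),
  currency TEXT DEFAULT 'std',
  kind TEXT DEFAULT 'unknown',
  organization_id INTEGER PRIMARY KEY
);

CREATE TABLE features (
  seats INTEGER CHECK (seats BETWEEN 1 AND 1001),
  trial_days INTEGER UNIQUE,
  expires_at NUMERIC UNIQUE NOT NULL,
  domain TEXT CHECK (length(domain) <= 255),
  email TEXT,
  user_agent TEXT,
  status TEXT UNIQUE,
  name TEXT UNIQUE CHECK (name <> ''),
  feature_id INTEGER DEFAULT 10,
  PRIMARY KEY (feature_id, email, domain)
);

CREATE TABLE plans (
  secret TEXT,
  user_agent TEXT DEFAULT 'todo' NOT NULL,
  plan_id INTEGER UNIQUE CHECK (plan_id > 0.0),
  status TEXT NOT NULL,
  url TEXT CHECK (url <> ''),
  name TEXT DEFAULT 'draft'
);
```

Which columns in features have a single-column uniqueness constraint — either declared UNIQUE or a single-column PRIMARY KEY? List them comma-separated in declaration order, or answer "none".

- seats: no UNIQUE or single-column PK constraint.
- trial_days: declared UNIQUE → unique.
- expires_at: declared UNIQUE → unique.
- domain: part of a composite PRIMARY KEY — only the tuple is unique, not this column on its own.
- email: part of a composite PRIMARY KEY — only the tuple is unique, not this column on its own.
- user_agent: no UNIQUE or single-column PK constraint.
- status: declared UNIQUE → unique.
- name: declared UNIQUE → unique.
- feature_id: part of a composite PRIMARY KEY — only the tuple is unique, not this column on its own.

trial_days, expires_at, status, name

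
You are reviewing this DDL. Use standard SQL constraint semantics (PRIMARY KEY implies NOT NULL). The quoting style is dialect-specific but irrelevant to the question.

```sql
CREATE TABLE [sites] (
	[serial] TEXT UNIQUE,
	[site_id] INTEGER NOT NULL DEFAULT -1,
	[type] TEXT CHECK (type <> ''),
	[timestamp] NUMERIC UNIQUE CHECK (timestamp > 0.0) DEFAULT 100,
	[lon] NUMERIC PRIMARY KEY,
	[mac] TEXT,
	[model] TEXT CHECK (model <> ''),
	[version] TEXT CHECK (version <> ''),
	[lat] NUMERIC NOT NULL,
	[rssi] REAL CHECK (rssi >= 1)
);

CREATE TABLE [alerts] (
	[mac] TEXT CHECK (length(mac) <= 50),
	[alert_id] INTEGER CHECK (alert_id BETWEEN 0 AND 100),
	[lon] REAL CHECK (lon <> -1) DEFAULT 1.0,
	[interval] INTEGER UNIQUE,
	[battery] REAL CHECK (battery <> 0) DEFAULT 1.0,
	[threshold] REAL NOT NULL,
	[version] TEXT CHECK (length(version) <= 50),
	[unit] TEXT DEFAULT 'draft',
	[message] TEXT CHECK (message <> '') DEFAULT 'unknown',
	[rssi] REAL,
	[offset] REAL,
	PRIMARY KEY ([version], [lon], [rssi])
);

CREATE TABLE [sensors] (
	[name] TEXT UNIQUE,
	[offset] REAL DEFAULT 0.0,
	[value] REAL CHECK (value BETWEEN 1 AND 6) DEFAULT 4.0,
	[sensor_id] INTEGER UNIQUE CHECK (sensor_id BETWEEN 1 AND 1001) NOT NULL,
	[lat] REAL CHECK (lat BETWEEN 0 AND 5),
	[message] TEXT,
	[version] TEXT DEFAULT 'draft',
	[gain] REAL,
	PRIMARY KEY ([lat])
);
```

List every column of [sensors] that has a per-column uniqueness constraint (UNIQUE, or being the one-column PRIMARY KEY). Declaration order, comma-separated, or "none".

- name: declared UNIQUE → unique.
- offset: no UNIQUE or single-column PK constraint.
- value: no UNIQUE or single-column PK constraint.
- sensor_id: declared UNIQUE → unique.
- lat: single-column PRIMARY KEY → unique.
- message: no UNIQUE or single-column PK constraint.
- version: no UNIQUE or single-column PK constraint.
- gain: no UNIQUE or single-column PK constraint.

name, sensor_id, lat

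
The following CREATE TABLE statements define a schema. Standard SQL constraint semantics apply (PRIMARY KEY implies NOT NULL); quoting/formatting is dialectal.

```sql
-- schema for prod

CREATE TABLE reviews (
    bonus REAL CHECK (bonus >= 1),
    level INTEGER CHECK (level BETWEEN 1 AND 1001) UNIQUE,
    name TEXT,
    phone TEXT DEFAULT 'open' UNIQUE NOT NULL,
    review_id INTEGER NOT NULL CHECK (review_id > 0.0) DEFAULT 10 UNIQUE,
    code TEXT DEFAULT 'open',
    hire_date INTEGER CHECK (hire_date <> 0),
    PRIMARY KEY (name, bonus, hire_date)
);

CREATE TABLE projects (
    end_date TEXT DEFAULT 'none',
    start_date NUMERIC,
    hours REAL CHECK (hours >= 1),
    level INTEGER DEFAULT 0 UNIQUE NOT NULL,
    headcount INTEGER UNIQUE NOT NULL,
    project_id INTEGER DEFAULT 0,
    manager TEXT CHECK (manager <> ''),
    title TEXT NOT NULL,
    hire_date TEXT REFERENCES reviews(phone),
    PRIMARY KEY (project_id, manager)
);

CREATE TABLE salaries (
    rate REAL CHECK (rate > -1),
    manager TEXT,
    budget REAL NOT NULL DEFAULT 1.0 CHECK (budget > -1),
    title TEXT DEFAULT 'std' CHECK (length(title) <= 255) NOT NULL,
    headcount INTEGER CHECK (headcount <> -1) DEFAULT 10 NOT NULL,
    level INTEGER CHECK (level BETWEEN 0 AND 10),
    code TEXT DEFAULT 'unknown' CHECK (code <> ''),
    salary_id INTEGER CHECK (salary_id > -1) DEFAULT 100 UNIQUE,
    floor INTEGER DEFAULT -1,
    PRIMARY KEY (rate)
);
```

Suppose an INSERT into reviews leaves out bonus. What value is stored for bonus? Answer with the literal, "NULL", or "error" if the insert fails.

error

bonus has no DEFAULT clause.
Omitting it would insert NULL, but it is part of the PRIMARY KEY, so the INSERT fails.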